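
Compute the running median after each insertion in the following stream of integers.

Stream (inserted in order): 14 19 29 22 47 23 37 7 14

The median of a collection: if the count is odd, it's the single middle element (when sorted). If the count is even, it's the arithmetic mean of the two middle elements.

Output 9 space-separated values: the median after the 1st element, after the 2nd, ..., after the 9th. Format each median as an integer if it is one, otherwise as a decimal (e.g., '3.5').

Answer: 14 16.5 19 20.5 22 22.5 23 22.5 22

Derivation:
Step 1: insert 14 -> lo=[14] (size 1, max 14) hi=[] (size 0) -> median=14
Step 2: insert 19 -> lo=[14] (size 1, max 14) hi=[19] (size 1, min 19) -> median=16.5
Step 3: insert 29 -> lo=[14, 19] (size 2, max 19) hi=[29] (size 1, min 29) -> median=19
Step 4: insert 22 -> lo=[14, 19] (size 2, max 19) hi=[22, 29] (size 2, min 22) -> median=20.5
Step 5: insert 47 -> lo=[14, 19, 22] (size 3, max 22) hi=[29, 47] (size 2, min 29) -> median=22
Step 6: insert 23 -> lo=[14, 19, 22] (size 3, max 22) hi=[23, 29, 47] (size 3, min 23) -> median=22.5
Step 7: insert 37 -> lo=[14, 19, 22, 23] (size 4, max 23) hi=[29, 37, 47] (size 3, min 29) -> median=23
Step 8: insert 7 -> lo=[7, 14, 19, 22] (size 4, max 22) hi=[23, 29, 37, 47] (size 4, min 23) -> median=22.5
Step 9: insert 14 -> lo=[7, 14, 14, 19, 22] (size 5, max 22) hi=[23, 29, 37, 47] (size 4, min 23) -> median=22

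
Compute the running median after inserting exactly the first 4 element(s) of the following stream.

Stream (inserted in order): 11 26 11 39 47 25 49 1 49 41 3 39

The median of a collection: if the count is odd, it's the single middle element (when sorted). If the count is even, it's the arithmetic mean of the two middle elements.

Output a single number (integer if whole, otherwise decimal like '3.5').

Answer: 18.5

Derivation:
Step 1: insert 11 -> lo=[11] (size 1, max 11) hi=[] (size 0) -> median=11
Step 2: insert 26 -> lo=[11] (size 1, max 11) hi=[26] (size 1, min 26) -> median=18.5
Step 3: insert 11 -> lo=[11, 11] (size 2, max 11) hi=[26] (size 1, min 26) -> median=11
Step 4: insert 39 -> lo=[11, 11] (size 2, max 11) hi=[26, 39] (size 2, min 26) -> median=18.5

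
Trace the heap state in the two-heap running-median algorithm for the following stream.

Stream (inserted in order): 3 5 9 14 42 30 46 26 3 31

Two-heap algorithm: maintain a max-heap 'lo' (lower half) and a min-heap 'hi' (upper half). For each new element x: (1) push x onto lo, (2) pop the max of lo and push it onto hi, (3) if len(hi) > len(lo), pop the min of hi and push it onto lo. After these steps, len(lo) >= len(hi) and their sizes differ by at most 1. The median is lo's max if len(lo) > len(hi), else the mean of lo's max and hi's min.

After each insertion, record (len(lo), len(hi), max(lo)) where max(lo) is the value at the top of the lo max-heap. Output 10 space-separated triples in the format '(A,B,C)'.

Answer: (1,0,3) (1,1,3) (2,1,5) (2,2,5) (3,2,9) (3,3,9) (4,3,14) (4,4,14) (5,4,14) (5,5,14)

Derivation:
Step 1: insert 3 -> lo=[3] hi=[] -> (len(lo)=1, len(hi)=0, max(lo)=3)
Step 2: insert 5 -> lo=[3] hi=[5] -> (len(lo)=1, len(hi)=1, max(lo)=3)
Step 3: insert 9 -> lo=[3, 5] hi=[9] -> (len(lo)=2, len(hi)=1, max(lo)=5)
Step 4: insert 14 -> lo=[3, 5] hi=[9, 14] -> (len(lo)=2, len(hi)=2, max(lo)=5)
Step 5: insert 42 -> lo=[3, 5, 9] hi=[14, 42] -> (len(lo)=3, len(hi)=2, max(lo)=9)
Step 6: insert 30 -> lo=[3, 5, 9] hi=[14, 30, 42] -> (len(lo)=3, len(hi)=3, max(lo)=9)
Step 7: insert 46 -> lo=[3, 5, 9, 14] hi=[30, 42, 46] -> (len(lo)=4, len(hi)=3, max(lo)=14)
Step 8: insert 26 -> lo=[3, 5, 9, 14] hi=[26, 30, 42, 46] -> (len(lo)=4, len(hi)=4, max(lo)=14)
Step 9: insert 3 -> lo=[3, 3, 5, 9, 14] hi=[26, 30, 42, 46] -> (len(lo)=5, len(hi)=4, max(lo)=14)
Step 10: insert 31 -> lo=[3, 3, 5, 9, 14] hi=[26, 30, 31, 42, 46] -> (len(lo)=5, len(hi)=5, max(lo)=14)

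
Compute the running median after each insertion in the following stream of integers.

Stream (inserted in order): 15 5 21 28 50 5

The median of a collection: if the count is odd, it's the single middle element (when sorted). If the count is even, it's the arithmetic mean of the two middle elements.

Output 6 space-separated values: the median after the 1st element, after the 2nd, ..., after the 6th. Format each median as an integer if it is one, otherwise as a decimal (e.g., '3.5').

Step 1: insert 15 -> lo=[15] (size 1, max 15) hi=[] (size 0) -> median=15
Step 2: insert 5 -> lo=[5] (size 1, max 5) hi=[15] (size 1, min 15) -> median=10
Step 3: insert 21 -> lo=[5, 15] (size 2, max 15) hi=[21] (size 1, min 21) -> median=15
Step 4: insert 28 -> lo=[5, 15] (size 2, max 15) hi=[21, 28] (size 2, min 21) -> median=18
Step 5: insert 50 -> lo=[5, 15, 21] (size 3, max 21) hi=[28, 50] (size 2, min 28) -> median=21
Step 6: insert 5 -> lo=[5, 5, 15] (size 3, max 15) hi=[21, 28, 50] (size 3, min 21) -> median=18

Answer: 15 10 15 18 21 18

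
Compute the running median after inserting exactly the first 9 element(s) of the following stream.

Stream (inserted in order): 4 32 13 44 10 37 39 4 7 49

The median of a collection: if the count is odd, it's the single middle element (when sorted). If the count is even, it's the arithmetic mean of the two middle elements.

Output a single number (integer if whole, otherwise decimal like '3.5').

Step 1: insert 4 -> lo=[4] (size 1, max 4) hi=[] (size 0) -> median=4
Step 2: insert 32 -> lo=[4] (size 1, max 4) hi=[32] (size 1, min 32) -> median=18
Step 3: insert 13 -> lo=[4, 13] (size 2, max 13) hi=[32] (size 1, min 32) -> median=13
Step 4: insert 44 -> lo=[4, 13] (size 2, max 13) hi=[32, 44] (size 2, min 32) -> median=22.5
Step 5: insert 10 -> lo=[4, 10, 13] (size 3, max 13) hi=[32, 44] (size 2, min 32) -> median=13
Step 6: insert 37 -> lo=[4, 10, 13] (size 3, max 13) hi=[32, 37, 44] (size 3, min 32) -> median=22.5
Step 7: insert 39 -> lo=[4, 10, 13, 32] (size 4, max 32) hi=[37, 39, 44] (size 3, min 37) -> median=32
Step 8: insert 4 -> lo=[4, 4, 10, 13] (size 4, max 13) hi=[32, 37, 39, 44] (size 4, min 32) -> median=22.5
Step 9: insert 7 -> lo=[4, 4, 7, 10, 13] (size 5, max 13) hi=[32, 37, 39, 44] (size 4, min 32) -> median=13

Answer: 13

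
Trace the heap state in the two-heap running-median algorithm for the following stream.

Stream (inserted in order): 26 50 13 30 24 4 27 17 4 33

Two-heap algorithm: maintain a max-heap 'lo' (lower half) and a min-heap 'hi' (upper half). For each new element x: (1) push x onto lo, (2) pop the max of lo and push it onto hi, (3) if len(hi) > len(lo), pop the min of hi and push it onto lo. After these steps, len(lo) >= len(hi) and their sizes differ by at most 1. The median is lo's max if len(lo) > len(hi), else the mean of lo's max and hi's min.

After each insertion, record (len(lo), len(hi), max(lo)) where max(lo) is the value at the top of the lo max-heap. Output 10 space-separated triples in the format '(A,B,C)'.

Answer: (1,0,26) (1,1,26) (2,1,26) (2,2,26) (3,2,26) (3,3,24) (4,3,26) (4,4,24) (5,4,24) (5,5,24)

Derivation:
Step 1: insert 26 -> lo=[26] hi=[] -> (len(lo)=1, len(hi)=0, max(lo)=26)
Step 2: insert 50 -> lo=[26] hi=[50] -> (len(lo)=1, len(hi)=1, max(lo)=26)
Step 3: insert 13 -> lo=[13, 26] hi=[50] -> (len(lo)=2, len(hi)=1, max(lo)=26)
Step 4: insert 30 -> lo=[13, 26] hi=[30, 50] -> (len(lo)=2, len(hi)=2, max(lo)=26)
Step 5: insert 24 -> lo=[13, 24, 26] hi=[30, 50] -> (len(lo)=3, len(hi)=2, max(lo)=26)
Step 6: insert 4 -> lo=[4, 13, 24] hi=[26, 30, 50] -> (len(lo)=3, len(hi)=3, max(lo)=24)
Step 7: insert 27 -> lo=[4, 13, 24, 26] hi=[27, 30, 50] -> (len(lo)=4, len(hi)=3, max(lo)=26)
Step 8: insert 17 -> lo=[4, 13, 17, 24] hi=[26, 27, 30, 50] -> (len(lo)=4, len(hi)=4, max(lo)=24)
Step 9: insert 4 -> lo=[4, 4, 13, 17, 24] hi=[26, 27, 30, 50] -> (len(lo)=5, len(hi)=4, max(lo)=24)
Step 10: insert 33 -> lo=[4, 4, 13, 17, 24] hi=[26, 27, 30, 33, 50] -> (len(lo)=5, len(hi)=5, max(lo)=24)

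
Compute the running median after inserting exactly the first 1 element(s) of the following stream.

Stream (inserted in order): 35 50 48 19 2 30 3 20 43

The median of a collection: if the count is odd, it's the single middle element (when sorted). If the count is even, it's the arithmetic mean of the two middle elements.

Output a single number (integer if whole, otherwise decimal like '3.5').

Step 1: insert 35 -> lo=[35] (size 1, max 35) hi=[] (size 0) -> median=35

Answer: 35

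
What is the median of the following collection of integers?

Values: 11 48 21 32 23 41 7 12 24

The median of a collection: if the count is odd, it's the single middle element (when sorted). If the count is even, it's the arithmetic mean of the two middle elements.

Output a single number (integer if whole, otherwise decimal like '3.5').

Step 1: insert 11 -> lo=[11] (size 1, max 11) hi=[] (size 0) -> median=11
Step 2: insert 48 -> lo=[11] (size 1, max 11) hi=[48] (size 1, min 48) -> median=29.5
Step 3: insert 21 -> lo=[11, 21] (size 2, max 21) hi=[48] (size 1, min 48) -> median=21
Step 4: insert 32 -> lo=[11, 21] (size 2, max 21) hi=[32, 48] (size 2, min 32) -> median=26.5
Step 5: insert 23 -> lo=[11, 21, 23] (size 3, max 23) hi=[32, 48] (size 2, min 32) -> median=23
Step 6: insert 41 -> lo=[11, 21, 23] (size 3, max 23) hi=[32, 41, 48] (size 3, min 32) -> median=27.5
Step 7: insert 7 -> lo=[7, 11, 21, 23] (size 4, max 23) hi=[32, 41, 48] (size 3, min 32) -> median=23
Step 8: insert 12 -> lo=[7, 11, 12, 21] (size 4, max 21) hi=[23, 32, 41, 48] (size 4, min 23) -> median=22
Step 9: insert 24 -> lo=[7, 11, 12, 21, 23] (size 5, max 23) hi=[24, 32, 41, 48] (size 4, min 24) -> median=23

Answer: 23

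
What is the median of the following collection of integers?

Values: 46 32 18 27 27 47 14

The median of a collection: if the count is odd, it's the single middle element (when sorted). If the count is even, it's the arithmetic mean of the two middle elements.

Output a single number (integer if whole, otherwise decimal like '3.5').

Step 1: insert 46 -> lo=[46] (size 1, max 46) hi=[] (size 0) -> median=46
Step 2: insert 32 -> lo=[32] (size 1, max 32) hi=[46] (size 1, min 46) -> median=39
Step 3: insert 18 -> lo=[18, 32] (size 2, max 32) hi=[46] (size 1, min 46) -> median=32
Step 4: insert 27 -> lo=[18, 27] (size 2, max 27) hi=[32, 46] (size 2, min 32) -> median=29.5
Step 5: insert 27 -> lo=[18, 27, 27] (size 3, max 27) hi=[32, 46] (size 2, min 32) -> median=27
Step 6: insert 47 -> lo=[18, 27, 27] (size 3, max 27) hi=[32, 46, 47] (size 3, min 32) -> median=29.5
Step 7: insert 14 -> lo=[14, 18, 27, 27] (size 4, max 27) hi=[32, 46, 47] (size 3, min 32) -> median=27

Answer: 27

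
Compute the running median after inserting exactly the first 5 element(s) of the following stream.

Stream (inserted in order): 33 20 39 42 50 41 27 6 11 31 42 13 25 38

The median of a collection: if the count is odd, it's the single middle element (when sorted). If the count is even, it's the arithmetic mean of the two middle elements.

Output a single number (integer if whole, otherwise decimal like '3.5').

Answer: 39

Derivation:
Step 1: insert 33 -> lo=[33] (size 1, max 33) hi=[] (size 0) -> median=33
Step 2: insert 20 -> lo=[20] (size 1, max 20) hi=[33] (size 1, min 33) -> median=26.5
Step 3: insert 39 -> lo=[20, 33] (size 2, max 33) hi=[39] (size 1, min 39) -> median=33
Step 4: insert 42 -> lo=[20, 33] (size 2, max 33) hi=[39, 42] (size 2, min 39) -> median=36
Step 5: insert 50 -> lo=[20, 33, 39] (size 3, max 39) hi=[42, 50] (size 2, min 42) -> median=39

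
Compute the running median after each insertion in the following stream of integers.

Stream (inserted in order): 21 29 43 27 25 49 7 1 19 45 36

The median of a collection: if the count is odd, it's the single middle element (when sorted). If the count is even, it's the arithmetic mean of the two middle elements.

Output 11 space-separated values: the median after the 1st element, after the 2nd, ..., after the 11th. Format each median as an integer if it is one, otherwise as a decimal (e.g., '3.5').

Step 1: insert 21 -> lo=[21] (size 1, max 21) hi=[] (size 0) -> median=21
Step 2: insert 29 -> lo=[21] (size 1, max 21) hi=[29] (size 1, min 29) -> median=25
Step 3: insert 43 -> lo=[21, 29] (size 2, max 29) hi=[43] (size 1, min 43) -> median=29
Step 4: insert 27 -> lo=[21, 27] (size 2, max 27) hi=[29, 43] (size 2, min 29) -> median=28
Step 5: insert 25 -> lo=[21, 25, 27] (size 3, max 27) hi=[29, 43] (size 2, min 29) -> median=27
Step 6: insert 49 -> lo=[21, 25, 27] (size 3, max 27) hi=[29, 43, 49] (size 3, min 29) -> median=28
Step 7: insert 7 -> lo=[7, 21, 25, 27] (size 4, max 27) hi=[29, 43, 49] (size 3, min 29) -> median=27
Step 8: insert 1 -> lo=[1, 7, 21, 25] (size 4, max 25) hi=[27, 29, 43, 49] (size 4, min 27) -> median=26
Step 9: insert 19 -> lo=[1, 7, 19, 21, 25] (size 5, max 25) hi=[27, 29, 43, 49] (size 4, min 27) -> median=25
Step 10: insert 45 -> lo=[1, 7, 19, 21, 25] (size 5, max 25) hi=[27, 29, 43, 45, 49] (size 5, min 27) -> median=26
Step 11: insert 36 -> lo=[1, 7, 19, 21, 25, 27] (size 6, max 27) hi=[29, 36, 43, 45, 49] (size 5, min 29) -> median=27

Answer: 21 25 29 28 27 28 27 26 25 26 27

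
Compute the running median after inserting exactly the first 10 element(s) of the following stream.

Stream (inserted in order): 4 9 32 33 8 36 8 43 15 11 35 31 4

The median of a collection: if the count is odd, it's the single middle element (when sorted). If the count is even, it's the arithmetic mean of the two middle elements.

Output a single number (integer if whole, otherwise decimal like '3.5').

Step 1: insert 4 -> lo=[4] (size 1, max 4) hi=[] (size 0) -> median=4
Step 2: insert 9 -> lo=[4] (size 1, max 4) hi=[9] (size 1, min 9) -> median=6.5
Step 3: insert 32 -> lo=[4, 9] (size 2, max 9) hi=[32] (size 1, min 32) -> median=9
Step 4: insert 33 -> lo=[4, 9] (size 2, max 9) hi=[32, 33] (size 2, min 32) -> median=20.5
Step 5: insert 8 -> lo=[4, 8, 9] (size 3, max 9) hi=[32, 33] (size 2, min 32) -> median=9
Step 6: insert 36 -> lo=[4, 8, 9] (size 3, max 9) hi=[32, 33, 36] (size 3, min 32) -> median=20.5
Step 7: insert 8 -> lo=[4, 8, 8, 9] (size 4, max 9) hi=[32, 33, 36] (size 3, min 32) -> median=9
Step 8: insert 43 -> lo=[4, 8, 8, 9] (size 4, max 9) hi=[32, 33, 36, 43] (size 4, min 32) -> median=20.5
Step 9: insert 15 -> lo=[4, 8, 8, 9, 15] (size 5, max 15) hi=[32, 33, 36, 43] (size 4, min 32) -> median=15
Step 10: insert 11 -> lo=[4, 8, 8, 9, 11] (size 5, max 11) hi=[15, 32, 33, 36, 43] (size 5, min 15) -> median=13

Answer: 13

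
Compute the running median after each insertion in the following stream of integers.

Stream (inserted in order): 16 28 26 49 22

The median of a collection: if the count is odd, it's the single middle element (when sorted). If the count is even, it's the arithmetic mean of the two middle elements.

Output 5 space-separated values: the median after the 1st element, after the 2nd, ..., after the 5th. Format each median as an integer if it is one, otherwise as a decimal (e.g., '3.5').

Answer: 16 22 26 27 26

Derivation:
Step 1: insert 16 -> lo=[16] (size 1, max 16) hi=[] (size 0) -> median=16
Step 2: insert 28 -> lo=[16] (size 1, max 16) hi=[28] (size 1, min 28) -> median=22
Step 3: insert 26 -> lo=[16, 26] (size 2, max 26) hi=[28] (size 1, min 28) -> median=26
Step 4: insert 49 -> lo=[16, 26] (size 2, max 26) hi=[28, 49] (size 2, min 28) -> median=27
Step 5: insert 22 -> lo=[16, 22, 26] (size 3, max 26) hi=[28, 49] (size 2, min 28) -> median=26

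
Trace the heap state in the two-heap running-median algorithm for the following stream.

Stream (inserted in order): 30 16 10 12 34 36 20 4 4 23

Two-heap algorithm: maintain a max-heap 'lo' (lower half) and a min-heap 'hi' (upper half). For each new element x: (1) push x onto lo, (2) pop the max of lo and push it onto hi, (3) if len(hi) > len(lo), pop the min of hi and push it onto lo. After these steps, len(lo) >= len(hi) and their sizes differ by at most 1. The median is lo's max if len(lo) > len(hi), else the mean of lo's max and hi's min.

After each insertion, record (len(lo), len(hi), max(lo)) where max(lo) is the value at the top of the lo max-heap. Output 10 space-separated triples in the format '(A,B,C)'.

Step 1: insert 30 -> lo=[30] hi=[] -> (len(lo)=1, len(hi)=0, max(lo)=30)
Step 2: insert 16 -> lo=[16] hi=[30] -> (len(lo)=1, len(hi)=1, max(lo)=16)
Step 3: insert 10 -> lo=[10, 16] hi=[30] -> (len(lo)=2, len(hi)=1, max(lo)=16)
Step 4: insert 12 -> lo=[10, 12] hi=[16, 30] -> (len(lo)=2, len(hi)=2, max(lo)=12)
Step 5: insert 34 -> lo=[10, 12, 16] hi=[30, 34] -> (len(lo)=3, len(hi)=2, max(lo)=16)
Step 6: insert 36 -> lo=[10, 12, 16] hi=[30, 34, 36] -> (len(lo)=3, len(hi)=3, max(lo)=16)
Step 7: insert 20 -> lo=[10, 12, 16, 20] hi=[30, 34, 36] -> (len(lo)=4, len(hi)=3, max(lo)=20)
Step 8: insert 4 -> lo=[4, 10, 12, 16] hi=[20, 30, 34, 36] -> (len(lo)=4, len(hi)=4, max(lo)=16)
Step 9: insert 4 -> lo=[4, 4, 10, 12, 16] hi=[20, 30, 34, 36] -> (len(lo)=5, len(hi)=4, max(lo)=16)
Step 10: insert 23 -> lo=[4, 4, 10, 12, 16] hi=[20, 23, 30, 34, 36] -> (len(lo)=5, len(hi)=5, max(lo)=16)

Answer: (1,0,30) (1,1,16) (2,1,16) (2,2,12) (3,2,16) (3,3,16) (4,3,20) (4,4,16) (5,4,16) (5,5,16)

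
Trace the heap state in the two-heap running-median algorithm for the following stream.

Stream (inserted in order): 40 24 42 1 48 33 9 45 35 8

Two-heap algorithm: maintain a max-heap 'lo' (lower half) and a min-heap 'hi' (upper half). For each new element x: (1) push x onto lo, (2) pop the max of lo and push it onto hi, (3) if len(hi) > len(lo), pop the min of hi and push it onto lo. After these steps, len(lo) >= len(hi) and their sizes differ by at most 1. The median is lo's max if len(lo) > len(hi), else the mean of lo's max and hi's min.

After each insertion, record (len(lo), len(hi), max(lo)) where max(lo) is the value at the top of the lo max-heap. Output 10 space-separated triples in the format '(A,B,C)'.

Answer: (1,0,40) (1,1,24) (2,1,40) (2,2,24) (3,2,40) (3,3,33) (4,3,33) (4,4,33) (5,4,35) (5,5,33)

Derivation:
Step 1: insert 40 -> lo=[40] hi=[] -> (len(lo)=1, len(hi)=0, max(lo)=40)
Step 2: insert 24 -> lo=[24] hi=[40] -> (len(lo)=1, len(hi)=1, max(lo)=24)
Step 3: insert 42 -> lo=[24, 40] hi=[42] -> (len(lo)=2, len(hi)=1, max(lo)=40)
Step 4: insert 1 -> lo=[1, 24] hi=[40, 42] -> (len(lo)=2, len(hi)=2, max(lo)=24)
Step 5: insert 48 -> lo=[1, 24, 40] hi=[42, 48] -> (len(lo)=3, len(hi)=2, max(lo)=40)
Step 6: insert 33 -> lo=[1, 24, 33] hi=[40, 42, 48] -> (len(lo)=3, len(hi)=3, max(lo)=33)
Step 7: insert 9 -> lo=[1, 9, 24, 33] hi=[40, 42, 48] -> (len(lo)=4, len(hi)=3, max(lo)=33)
Step 8: insert 45 -> lo=[1, 9, 24, 33] hi=[40, 42, 45, 48] -> (len(lo)=4, len(hi)=4, max(lo)=33)
Step 9: insert 35 -> lo=[1, 9, 24, 33, 35] hi=[40, 42, 45, 48] -> (len(lo)=5, len(hi)=4, max(lo)=35)
Step 10: insert 8 -> lo=[1, 8, 9, 24, 33] hi=[35, 40, 42, 45, 48] -> (len(lo)=5, len(hi)=5, max(lo)=33)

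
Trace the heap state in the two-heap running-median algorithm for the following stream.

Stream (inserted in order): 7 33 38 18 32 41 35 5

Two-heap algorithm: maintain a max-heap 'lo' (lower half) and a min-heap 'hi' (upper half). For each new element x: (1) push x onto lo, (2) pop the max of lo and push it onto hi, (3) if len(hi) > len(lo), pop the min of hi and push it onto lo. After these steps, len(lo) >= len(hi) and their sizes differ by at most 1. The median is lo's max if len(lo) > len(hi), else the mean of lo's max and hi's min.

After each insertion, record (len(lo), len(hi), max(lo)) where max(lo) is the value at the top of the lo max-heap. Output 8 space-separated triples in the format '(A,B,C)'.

Step 1: insert 7 -> lo=[7] hi=[] -> (len(lo)=1, len(hi)=0, max(lo)=7)
Step 2: insert 33 -> lo=[7] hi=[33] -> (len(lo)=1, len(hi)=1, max(lo)=7)
Step 3: insert 38 -> lo=[7, 33] hi=[38] -> (len(lo)=2, len(hi)=1, max(lo)=33)
Step 4: insert 18 -> lo=[7, 18] hi=[33, 38] -> (len(lo)=2, len(hi)=2, max(lo)=18)
Step 5: insert 32 -> lo=[7, 18, 32] hi=[33, 38] -> (len(lo)=3, len(hi)=2, max(lo)=32)
Step 6: insert 41 -> lo=[7, 18, 32] hi=[33, 38, 41] -> (len(lo)=3, len(hi)=3, max(lo)=32)
Step 7: insert 35 -> lo=[7, 18, 32, 33] hi=[35, 38, 41] -> (len(lo)=4, len(hi)=3, max(lo)=33)
Step 8: insert 5 -> lo=[5, 7, 18, 32] hi=[33, 35, 38, 41] -> (len(lo)=4, len(hi)=4, max(lo)=32)

Answer: (1,0,7) (1,1,7) (2,1,33) (2,2,18) (3,2,32) (3,3,32) (4,3,33) (4,4,32)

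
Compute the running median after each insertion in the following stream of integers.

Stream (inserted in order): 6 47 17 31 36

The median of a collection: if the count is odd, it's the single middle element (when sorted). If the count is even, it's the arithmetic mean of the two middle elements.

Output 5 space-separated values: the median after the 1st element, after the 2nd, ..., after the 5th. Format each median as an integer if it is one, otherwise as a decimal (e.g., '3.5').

Step 1: insert 6 -> lo=[6] (size 1, max 6) hi=[] (size 0) -> median=6
Step 2: insert 47 -> lo=[6] (size 1, max 6) hi=[47] (size 1, min 47) -> median=26.5
Step 3: insert 17 -> lo=[6, 17] (size 2, max 17) hi=[47] (size 1, min 47) -> median=17
Step 4: insert 31 -> lo=[6, 17] (size 2, max 17) hi=[31, 47] (size 2, min 31) -> median=24
Step 5: insert 36 -> lo=[6, 17, 31] (size 3, max 31) hi=[36, 47] (size 2, min 36) -> median=31

Answer: 6 26.5 17 24 31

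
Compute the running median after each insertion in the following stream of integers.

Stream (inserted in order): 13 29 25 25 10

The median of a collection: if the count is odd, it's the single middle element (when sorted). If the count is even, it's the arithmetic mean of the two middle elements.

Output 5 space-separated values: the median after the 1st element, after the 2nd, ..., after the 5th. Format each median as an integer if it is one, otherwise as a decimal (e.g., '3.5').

Step 1: insert 13 -> lo=[13] (size 1, max 13) hi=[] (size 0) -> median=13
Step 2: insert 29 -> lo=[13] (size 1, max 13) hi=[29] (size 1, min 29) -> median=21
Step 3: insert 25 -> lo=[13, 25] (size 2, max 25) hi=[29] (size 1, min 29) -> median=25
Step 4: insert 25 -> lo=[13, 25] (size 2, max 25) hi=[25, 29] (size 2, min 25) -> median=25
Step 5: insert 10 -> lo=[10, 13, 25] (size 3, max 25) hi=[25, 29] (size 2, min 25) -> median=25

Answer: 13 21 25 25 25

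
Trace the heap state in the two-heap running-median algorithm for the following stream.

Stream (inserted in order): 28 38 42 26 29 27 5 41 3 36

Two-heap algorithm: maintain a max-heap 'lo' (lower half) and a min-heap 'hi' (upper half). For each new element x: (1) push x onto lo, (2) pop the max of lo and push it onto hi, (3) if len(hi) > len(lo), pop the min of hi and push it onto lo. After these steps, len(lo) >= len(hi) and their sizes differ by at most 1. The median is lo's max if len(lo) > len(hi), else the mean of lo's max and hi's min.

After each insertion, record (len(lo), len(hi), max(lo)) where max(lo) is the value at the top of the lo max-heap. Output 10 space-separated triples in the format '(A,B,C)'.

Step 1: insert 28 -> lo=[28] hi=[] -> (len(lo)=1, len(hi)=0, max(lo)=28)
Step 2: insert 38 -> lo=[28] hi=[38] -> (len(lo)=1, len(hi)=1, max(lo)=28)
Step 3: insert 42 -> lo=[28, 38] hi=[42] -> (len(lo)=2, len(hi)=1, max(lo)=38)
Step 4: insert 26 -> lo=[26, 28] hi=[38, 42] -> (len(lo)=2, len(hi)=2, max(lo)=28)
Step 5: insert 29 -> lo=[26, 28, 29] hi=[38, 42] -> (len(lo)=3, len(hi)=2, max(lo)=29)
Step 6: insert 27 -> lo=[26, 27, 28] hi=[29, 38, 42] -> (len(lo)=3, len(hi)=3, max(lo)=28)
Step 7: insert 5 -> lo=[5, 26, 27, 28] hi=[29, 38, 42] -> (len(lo)=4, len(hi)=3, max(lo)=28)
Step 8: insert 41 -> lo=[5, 26, 27, 28] hi=[29, 38, 41, 42] -> (len(lo)=4, len(hi)=4, max(lo)=28)
Step 9: insert 3 -> lo=[3, 5, 26, 27, 28] hi=[29, 38, 41, 42] -> (len(lo)=5, len(hi)=4, max(lo)=28)
Step 10: insert 36 -> lo=[3, 5, 26, 27, 28] hi=[29, 36, 38, 41, 42] -> (len(lo)=5, len(hi)=5, max(lo)=28)

Answer: (1,0,28) (1,1,28) (2,1,38) (2,2,28) (3,2,29) (3,3,28) (4,3,28) (4,4,28) (5,4,28) (5,5,28)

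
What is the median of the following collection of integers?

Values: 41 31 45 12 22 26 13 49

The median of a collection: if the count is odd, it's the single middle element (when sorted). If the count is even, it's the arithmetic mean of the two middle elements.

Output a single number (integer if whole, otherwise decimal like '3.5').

Step 1: insert 41 -> lo=[41] (size 1, max 41) hi=[] (size 0) -> median=41
Step 2: insert 31 -> lo=[31] (size 1, max 31) hi=[41] (size 1, min 41) -> median=36
Step 3: insert 45 -> lo=[31, 41] (size 2, max 41) hi=[45] (size 1, min 45) -> median=41
Step 4: insert 12 -> lo=[12, 31] (size 2, max 31) hi=[41, 45] (size 2, min 41) -> median=36
Step 5: insert 22 -> lo=[12, 22, 31] (size 3, max 31) hi=[41, 45] (size 2, min 41) -> median=31
Step 6: insert 26 -> lo=[12, 22, 26] (size 3, max 26) hi=[31, 41, 45] (size 3, min 31) -> median=28.5
Step 7: insert 13 -> lo=[12, 13, 22, 26] (size 4, max 26) hi=[31, 41, 45] (size 3, min 31) -> median=26
Step 8: insert 49 -> lo=[12, 13, 22, 26] (size 4, max 26) hi=[31, 41, 45, 49] (size 4, min 31) -> median=28.5

Answer: 28.5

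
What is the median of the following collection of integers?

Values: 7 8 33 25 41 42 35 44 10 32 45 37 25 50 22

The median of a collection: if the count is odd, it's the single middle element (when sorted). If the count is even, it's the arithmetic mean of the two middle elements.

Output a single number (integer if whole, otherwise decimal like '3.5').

Step 1: insert 7 -> lo=[7] (size 1, max 7) hi=[] (size 0) -> median=7
Step 2: insert 8 -> lo=[7] (size 1, max 7) hi=[8] (size 1, min 8) -> median=7.5
Step 3: insert 33 -> lo=[7, 8] (size 2, max 8) hi=[33] (size 1, min 33) -> median=8
Step 4: insert 25 -> lo=[7, 8] (size 2, max 8) hi=[25, 33] (size 2, min 25) -> median=16.5
Step 5: insert 41 -> lo=[7, 8, 25] (size 3, max 25) hi=[33, 41] (size 2, min 33) -> median=25
Step 6: insert 42 -> lo=[7, 8, 25] (size 3, max 25) hi=[33, 41, 42] (size 3, min 33) -> median=29
Step 7: insert 35 -> lo=[7, 8, 25, 33] (size 4, max 33) hi=[35, 41, 42] (size 3, min 35) -> median=33
Step 8: insert 44 -> lo=[7, 8, 25, 33] (size 4, max 33) hi=[35, 41, 42, 44] (size 4, min 35) -> median=34
Step 9: insert 10 -> lo=[7, 8, 10, 25, 33] (size 5, max 33) hi=[35, 41, 42, 44] (size 4, min 35) -> median=33
Step 10: insert 32 -> lo=[7, 8, 10, 25, 32] (size 5, max 32) hi=[33, 35, 41, 42, 44] (size 5, min 33) -> median=32.5
Step 11: insert 45 -> lo=[7, 8, 10, 25, 32, 33] (size 6, max 33) hi=[35, 41, 42, 44, 45] (size 5, min 35) -> median=33
Step 12: insert 37 -> lo=[7, 8, 10, 25, 32, 33] (size 6, max 33) hi=[35, 37, 41, 42, 44, 45] (size 6, min 35) -> median=34
Step 13: insert 25 -> lo=[7, 8, 10, 25, 25, 32, 33] (size 7, max 33) hi=[35, 37, 41, 42, 44, 45] (size 6, min 35) -> median=33
Step 14: insert 50 -> lo=[7, 8, 10, 25, 25, 32, 33] (size 7, max 33) hi=[35, 37, 41, 42, 44, 45, 50] (size 7, min 35) -> median=34
Step 15: insert 22 -> lo=[7, 8, 10, 22, 25, 25, 32, 33] (size 8, max 33) hi=[35, 37, 41, 42, 44, 45, 50] (size 7, min 35) -> median=33

Answer: 33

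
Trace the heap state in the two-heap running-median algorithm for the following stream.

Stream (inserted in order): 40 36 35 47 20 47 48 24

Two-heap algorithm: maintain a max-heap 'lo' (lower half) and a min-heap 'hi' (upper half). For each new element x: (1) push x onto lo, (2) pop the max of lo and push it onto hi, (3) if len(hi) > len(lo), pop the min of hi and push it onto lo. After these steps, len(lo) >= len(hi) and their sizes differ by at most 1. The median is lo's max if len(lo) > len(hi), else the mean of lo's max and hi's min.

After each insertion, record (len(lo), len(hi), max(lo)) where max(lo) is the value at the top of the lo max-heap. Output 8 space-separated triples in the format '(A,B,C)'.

Step 1: insert 40 -> lo=[40] hi=[] -> (len(lo)=1, len(hi)=0, max(lo)=40)
Step 2: insert 36 -> lo=[36] hi=[40] -> (len(lo)=1, len(hi)=1, max(lo)=36)
Step 3: insert 35 -> lo=[35, 36] hi=[40] -> (len(lo)=2, len(hi)=1, max(lo)=36)
Step 4: insert 47 -> lo=[35, 36] hi=[40, 47] -> (len(lo)=2, len(hi)=2, max(lo)=36)
Step 5: insert 20 -> lo=[20, 35, 36] hi=[40, 47] -> (len(lo)=3, len(hi)=2, max(lo)=36)
Step 6: insert 47 -> lo=[20, 35, 36] hi=[40, 47, 47] -> (len(lo)=3, len(hi)=3, max(lo)=36)
Step 7: insert 48 -> lo=[20, 35, 36, 40] hi=[47, 47, 48] -> (len(lo)=4, len(hi)=3, max(lo)=40)
Step 8: insert 24 -> lo=[20, 24, 35, 36] hi=[40, 47, 47, 48] -> (len(lo)=4, len(hi)=4, max(lo)=36)

Answer: (1,0,40) (1,1,36) (2,1,36) (2,2,36) (3,2,36) (3,3,36) (4,3,40) (4,4,36)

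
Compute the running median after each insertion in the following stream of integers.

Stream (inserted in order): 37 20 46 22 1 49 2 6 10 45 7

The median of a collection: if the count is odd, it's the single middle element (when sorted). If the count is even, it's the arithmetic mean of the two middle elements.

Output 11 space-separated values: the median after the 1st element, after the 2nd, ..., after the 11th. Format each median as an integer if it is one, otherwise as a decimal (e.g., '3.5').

Answer: 37 28.5 37 29.5 22 29.5 22 21 20 21 20

Derivation:
Step 1: insert 37 -> lo=[37] (size 1, max 37) hi=[] (size 0) -> median=37
Step 2: insert 20 -> lo=[20] (size 1, max 20) hi=[37] (size 1, min 37) -> median=28.5
Step 3: insert 46 -> lo=[20, 37] (size 2, max 37) hi=[46] (size 1, min 46) -> median=37
Step 4: insert 22 -> lo=[20, 22] (size 2, max 22) hi=[37, 46] (size 2, min 37) -> median=29.5
Step 5: insert 1 -> lo=[1, 20, 22] (size 3, max 22) hi=[37, 46] (size 2, min 37) -> median=22
Step 6: insert 49 -> lo=[1, 20, 22] (size 3, max 22) hi=[37, 46, 49] (size 3, min 37) -> median=29.5
Step 7: insert 2 -> lo=[1, 2, 20, 22] (size 4, max 22) hi=[37, 46, 49] (size 3, min 37) -> median=22
Step 8: insert 6 -> lo=[1, 2, 6, 20] (size 4, max 20) hi=[22, 37, 46, 49] (size 4, min 22) -> median=21
Step 9: insert 10 -> lo=[1, 2, 6, 10, 20] (size 5, max 20) hi=[22, 37, 46, 49] (size 4, min 22) -> median=20
Step 10: insert 45 -> lo=[1, 2, 6, 10, 20] (size 5, max 20) hi=[22, 37, 45, 46, 49] (size 5, min 22) -> median=21
Step 11: insert 7 -> lo=[1, 2, 6, 7, 10, 20] (size 6, max 20) hi=[22, 37, 45, 46, 49] (size 5, min 22) -> median=20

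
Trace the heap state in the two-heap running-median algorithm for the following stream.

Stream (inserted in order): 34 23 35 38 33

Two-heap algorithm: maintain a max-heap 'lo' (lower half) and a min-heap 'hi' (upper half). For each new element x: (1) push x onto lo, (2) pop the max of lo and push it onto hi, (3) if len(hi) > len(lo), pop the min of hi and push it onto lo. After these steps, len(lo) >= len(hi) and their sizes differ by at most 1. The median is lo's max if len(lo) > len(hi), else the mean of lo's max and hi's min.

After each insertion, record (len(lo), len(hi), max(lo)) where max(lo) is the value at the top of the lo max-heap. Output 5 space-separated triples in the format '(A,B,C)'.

Step 1: insert 34 -> lo=[34] hi=[] -> (len(lo)=1, len(hi)=0, max(lo)=34)
Step 2: insert 23 -> lo=[23] hi=[34] -> (len(lo)=1, len(hi)=1, max(lo)=23)
Step 3: insert 35 -> lo=[23, 34] hi=[35] -> (len(lo)=2, len(hi)=1, max(lo)=34)
Step 4: insert 38 -> lo=[23, 34] hi=[35, 38] -> (len(lo)=2, len(hi)=2, max(lo)=34)
Step 5: insert 33 -> lo=[23, 33, 34] hi=[35, 38] -> (len(lo)=3, len(hi)=2, max(lo)=34)

Answer: (1,0,34) (1,1,23) (2,1,34) (2,2,34) (3,2,34)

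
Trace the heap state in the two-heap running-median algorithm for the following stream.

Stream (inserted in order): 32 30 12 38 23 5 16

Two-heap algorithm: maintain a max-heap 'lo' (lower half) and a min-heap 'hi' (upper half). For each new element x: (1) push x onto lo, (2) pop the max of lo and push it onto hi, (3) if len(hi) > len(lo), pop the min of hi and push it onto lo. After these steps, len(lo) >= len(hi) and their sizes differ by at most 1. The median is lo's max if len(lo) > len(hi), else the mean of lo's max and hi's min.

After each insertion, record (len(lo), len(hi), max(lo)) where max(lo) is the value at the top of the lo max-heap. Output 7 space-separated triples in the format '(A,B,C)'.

Answer: (1,0,32) (1,1,30) (2,1,30) (2,2,30) (3,2,30) (3,3,23) (4,3,23)

Derivation:
Step 1: insert 32 -> lo=[32] hi=[] -> (len(lo)=1, len(hi)=0, max(lo)=32)
Step 2: insert 30 -> lo=[30] hi=[32] -> (len(lo)=1, len(hi)=1, max(lo)=30)
Step 3: insert 12 -> lo=[12, 30] hi=[32] -> (len(lo)=2, len(hi)=1, max(lo)=30)
Step 4: insert 38 -> lo=[12, 30] hi=[32, 38] -> (len(lo)=2, len(hi)=2, max(lo)=30)
Step 5: insert 23 -> lo=[12, 23, 30] hi=[32, 38] -> (len(lo)=3, len(hi)=2, max(lo)=30)
Step 6: insert 5 -> lo=[5, 12, 23] hi=[30, 32, 38] -> (len(lo)=3, len(hi)=3, max(lo)=23)
Step 7: insert 16 -> lo=[5, 12, 16, 23] hi=[30, 32, 38] -> (len(lo)=4, len(hi)=3, max(lo)=23)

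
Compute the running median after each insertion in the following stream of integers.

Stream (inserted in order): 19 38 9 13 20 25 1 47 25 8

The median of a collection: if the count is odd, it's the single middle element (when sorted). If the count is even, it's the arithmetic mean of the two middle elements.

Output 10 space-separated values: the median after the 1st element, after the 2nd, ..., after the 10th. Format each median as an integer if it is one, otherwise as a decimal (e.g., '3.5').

Step 1: insert 19 -> lo=[19] (size 1, max 19) hi=[] (size 0) -> median=19
Step 2: insert 38 -> lo=[19] (size 1, max 19) hi=[38] (size 1, min 38) -> median=28.5
Step 3: insert 9 -> lo=[9, 19] (size 2, max 19) hi=[38] (size 1, min 38) -> median=19
Step 4: insert 13 -> lo=[9, 13] (size 2, max 13) hi=[19, 38] (size 2, min 19) -> median=16
Step 5: insert 20 -> lo=[9, 13, 19] (size 3, max 19) hi=[20, 38] (size 2, min 20) -> median=19
Step 6: insert 25 -> lo=[9, 13, 19] (size 3, max 19) hi=[20, 25, 38] (size 3, min 20) -> median=19.5
Step 7: insert 1 -> lo=[1, 9, 13, 19] (size 4, max 19) hi=[20, 25, 38] (size 3, min 20) -> median=19
Step 8: insert 47 -> lo=[1, 9, 13, 19] (size 4, max 19) hi=[20, 25, 38, 47] (size 4, min 20) -> median=19.5
Step 9: insert 25 -> lo=[1, 9, 13, 19, 20] (size 5, max 20) hi=[25, 25, 38, 47] (size 4, min 25) -> median=20
Step 10: insert 8 -> lo=[1, 8, 9, 13, 19] (size 5, max 19) hi=[20, 25, 25, 38, 47] (size 5, min 20) -> median=19.5

Answer: 19 28.5 19 16 19 19.5 19 19.5 20 19.5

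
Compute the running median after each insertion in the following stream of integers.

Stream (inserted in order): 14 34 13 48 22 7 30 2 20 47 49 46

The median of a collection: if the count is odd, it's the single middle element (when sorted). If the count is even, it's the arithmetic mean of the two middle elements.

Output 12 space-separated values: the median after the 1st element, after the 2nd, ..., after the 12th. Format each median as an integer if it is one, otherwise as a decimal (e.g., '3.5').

Step 1: insert 14 -> lo=[14] (size 1, max 14) hi=[] (size 0) -> median=14
Step 2: insert 34 -> lo=[14] (size 1, max 14) hi=[34] (size 1, min 34) -> median=24
Step 3: insert 13 -> lo=[13, 14] (size 2, max 14) hi=[34] (size 1, min 34) -> median=14
Step 4: insert 48 -> lo=[13, 14] (size 2, max 14) hi=[34, 48] (size 2, min 34) -> median=24
Step 5: insert 22 -> lo=[13, 14, 22] (size 3, max 22) hi=[34, 48] (size 2, min 34) -> median=22
Step 6: insert 7 -> lo=[7, 13, 14] (size 3, max 14) hi=[22, 34, 48] (size 3, min 22) -> median=18
Step 7: insert 30 -> lo=[7, 13, 14, 22] (size 4, max 22) hi=[30, 34, 48] (size 3, min 30) -> median=22
Step 8: insert 2 -> lo=[2, 7, 13, 14] (size 4, max 14) hi=[22, 30, 34, 48] (size 4, min 22) -> median=18
Step 9: insert 20 -> lo=[2, 7, 13, 14, 20] (size 5, max 20) hi=[22, 30, 34, 48] (size 4, min 22) -> median=20
Step 10: insert 47 -> lo=[2, 7, 13, 14, 20] (size 5, max 20) hi=[22, 30, 34, 47, 48] (size 5, min 22) -> median=21
Step 11: insert 49 -> lo=[2, 7, 13, 14, 20, 22] (size 6, max 22) hi=[30, 34, 47, 48, 49] (size 5, min 30) -> median=22
Step 12: insert 46 -> lo=[2, 7, 13, 14, 20, 22] (size 6, max 22) hi=[30, 34, 46, 47, 48, 49] (size 6, min 30) -> median=26

Answer: 14 24 14 24 22 18 22 18 20 21 22 26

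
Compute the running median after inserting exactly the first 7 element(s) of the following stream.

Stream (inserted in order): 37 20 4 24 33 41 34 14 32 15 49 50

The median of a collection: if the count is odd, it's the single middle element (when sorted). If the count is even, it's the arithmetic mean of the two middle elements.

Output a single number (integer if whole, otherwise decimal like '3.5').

Answer: 33

Derivation:
Step 1: insert 37 -> lo=[37] (size 1, max 37) hi=[] (size 0) -> median=37
Step 2: insert 20 -> lo=[20] (size 1, max 20) hi=[37] (size 1, min 37) -> median=28.5
Step 3: insert 4 -> lo=[4, 20] (size 2, max 20) hi=[37] (size 1, min 37) -> median=20
Step 4: insert 24 -> lo=[4, 20] (size 2, max 20) hi=[24, 37] (size 2, min 24) -> median=22
Step 5: insert 33 -> lo=[4, 20, 24] (size 3, max 24) hi=[33, 37] (size 2, min 33) -> median=24
Step 6: insert 41 -> lo=[4, 20, 24] (size 3, max 24) hi=[33, 37, 41] (size 3, min 33) -> median=28.5
Step 7: insert 34 -> lo=[4, 20, 24, 33] (size 4, max 33) hi=[34, 37, 41] (size 3, min 34) -> median=33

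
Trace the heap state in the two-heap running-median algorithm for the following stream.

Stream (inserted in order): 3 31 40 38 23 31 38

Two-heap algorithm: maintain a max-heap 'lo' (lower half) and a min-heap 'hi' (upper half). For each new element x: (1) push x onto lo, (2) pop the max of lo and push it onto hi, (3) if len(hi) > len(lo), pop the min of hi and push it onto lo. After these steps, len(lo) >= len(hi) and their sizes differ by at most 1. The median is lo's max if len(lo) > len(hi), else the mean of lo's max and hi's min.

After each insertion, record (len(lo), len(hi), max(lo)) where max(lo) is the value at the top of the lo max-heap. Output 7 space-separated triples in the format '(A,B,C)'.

Answer: (1,0,3) (1,1,3) (2,1,31) (2,2,31) (3,2,31) (3,3,31) (4,3,31)

Derivation:
Step 1: insert 3 -> lo=[3] hi=[] -> (len(lo)=1, len(hi)=0, max(lo)=3)
Step 2: insert 31 -> lo=[3] hi=[31] -> (len(lo)=1, len(hi)=1, max(lo)=3)
Step 3: insert 40 -> lo=[3, 31] hi=[40] -> (len(lo)=2, len(hi)=1, max(lo)=31)
Step 4: insert 38 -> lo=[3, 31] hi=[38, 40] -> (len(lo)=2, len(hi)=2, max(lo)=31)
Step 5: insert 23 -> lo=[3, 23, 31] hi=[38, 40] -> (len(lo)=3, len(hi)=2, max(lo)=31)
Step 6: insert 31 -> lo=[3, 23, 31] hi=[31, 38, 40] -> (len(lo)=3, len(hi)=3, max(lo)=31)
Step 7: insert 38 -> lo=[3, 23, 31, 31] hi=[38, 38, 40] -> (len(lo)=4, len(hi)=3, max(lo)=31)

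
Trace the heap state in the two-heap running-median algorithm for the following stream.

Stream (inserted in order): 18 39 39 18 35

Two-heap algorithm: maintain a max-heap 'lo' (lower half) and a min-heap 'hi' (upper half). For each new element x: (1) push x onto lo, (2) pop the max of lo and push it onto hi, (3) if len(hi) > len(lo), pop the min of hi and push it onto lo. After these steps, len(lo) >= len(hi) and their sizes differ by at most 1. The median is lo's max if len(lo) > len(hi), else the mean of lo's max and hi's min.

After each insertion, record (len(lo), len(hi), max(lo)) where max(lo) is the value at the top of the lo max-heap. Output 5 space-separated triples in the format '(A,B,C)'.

Step 1: insert 18 -> lo=[18] hi=[] -> (len(lo)=1, len(hi)=0, max(lo)=18)
Step 2: insert 39 -> lo=[18] hi=[39] -> (len(lo)=1, len(hi)=1, max(lo)=18)
Step 3: insert 39 -> lo=[18, 39] hi=[39] -> (len(lo)=2, len(hi)=1, max(lo)=39)
Step 4: insert 18 -> lo=[18, 18] hi=[39, 39] -> (len(lo)=2, len(hi)=2, max(lo)=18)
Step 5: insert 35 -> lo=[18, 18, 35] hi=[39, 39] -> (len(lo)=3, len(hi)=2, max(lo)=35)

Answer: (1,0,18) (1,1,18) (2,1,39) (2,2,18) (3,2,35)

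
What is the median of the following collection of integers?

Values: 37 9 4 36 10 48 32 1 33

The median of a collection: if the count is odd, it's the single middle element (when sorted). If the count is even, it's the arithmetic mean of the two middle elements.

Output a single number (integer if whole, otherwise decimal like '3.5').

Step 1: insert 37 -> lo=[37] (size 1, max 37) hi=[] (size 0) -> median=37
Step 2: insert 9 -> lo=[9] (size 1, max 9) hi=[37] (size 1, min 37) -> median=23
Step 3: insert 4 -> lo=[4, 9] (size 2, max 9) hi=[37] (size 1, min 37) -> median=9
Step 4: insert 36 -> lo=[4, 9] (size 2, max 9) hi=[36, 37] (size 2, min 36) -> median=22.5
Step 5: insert 10 -> lo=[4, 9, 10] (size 3, max 10) hi=[36, 37] (size 2, min 36) -> median=10
Step 6: insert 48 -> lo=[4, 9, 10] (size 3, max 10) hi=[36, 37, 48] (size 3, min 36) -> median=23
Step 7: insert 32 -> lo=[4, 9, 10, 32] (size 4, max 32) hi=[36, 37, 48] (size 3, min 36) -> median=32
Step 8: insert 1 -> lo=[1, 4, 9, 10] (size 4, max 10) hi=[32, 36, 37, 48] (size 4, min 32) -> median=21
Step 9: insert 33 -> lo=[1, 4, 9, 10, 32] (size 5, max 32) hi=[33, 36, 37, 48] (size 4, min 33) -> median=32

Answer: 32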